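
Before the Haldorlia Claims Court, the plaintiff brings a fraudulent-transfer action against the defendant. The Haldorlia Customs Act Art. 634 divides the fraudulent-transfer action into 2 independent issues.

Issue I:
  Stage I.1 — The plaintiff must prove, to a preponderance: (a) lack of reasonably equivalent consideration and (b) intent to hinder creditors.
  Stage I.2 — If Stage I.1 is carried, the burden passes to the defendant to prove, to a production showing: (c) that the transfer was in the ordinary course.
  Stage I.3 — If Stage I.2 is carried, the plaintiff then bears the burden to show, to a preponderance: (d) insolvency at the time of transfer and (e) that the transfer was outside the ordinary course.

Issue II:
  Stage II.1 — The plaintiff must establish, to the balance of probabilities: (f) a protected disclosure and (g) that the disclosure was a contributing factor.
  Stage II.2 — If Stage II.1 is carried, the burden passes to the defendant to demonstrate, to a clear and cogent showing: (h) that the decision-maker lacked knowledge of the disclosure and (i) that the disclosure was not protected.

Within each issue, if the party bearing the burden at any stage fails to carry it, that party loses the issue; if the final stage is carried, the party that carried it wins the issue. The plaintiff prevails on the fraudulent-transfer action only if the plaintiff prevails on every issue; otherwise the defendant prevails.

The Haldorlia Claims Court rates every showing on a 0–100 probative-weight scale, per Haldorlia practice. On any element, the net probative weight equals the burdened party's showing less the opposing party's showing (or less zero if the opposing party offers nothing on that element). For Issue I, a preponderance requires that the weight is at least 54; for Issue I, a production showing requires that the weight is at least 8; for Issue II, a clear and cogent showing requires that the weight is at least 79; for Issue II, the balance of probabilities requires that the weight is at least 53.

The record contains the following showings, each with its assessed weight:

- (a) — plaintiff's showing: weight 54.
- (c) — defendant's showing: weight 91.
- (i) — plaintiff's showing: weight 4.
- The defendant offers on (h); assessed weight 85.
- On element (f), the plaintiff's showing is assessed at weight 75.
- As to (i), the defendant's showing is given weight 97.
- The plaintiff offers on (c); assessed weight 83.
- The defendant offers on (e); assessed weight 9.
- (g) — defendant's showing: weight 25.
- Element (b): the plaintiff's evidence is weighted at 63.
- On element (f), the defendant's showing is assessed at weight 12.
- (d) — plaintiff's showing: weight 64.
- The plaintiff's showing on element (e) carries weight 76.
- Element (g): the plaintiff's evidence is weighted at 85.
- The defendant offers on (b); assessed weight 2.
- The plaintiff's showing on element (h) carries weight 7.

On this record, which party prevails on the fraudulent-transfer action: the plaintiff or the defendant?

— Issue I —
At Stage I.1 the plaintiff must meet a preponderance (weight is at least 54): on (a) the weight is 54, which does reach 54, so (a) meets the standard; on (b) the weight is 63 less the opposing 2 gives net 61, which does reach 54, so (b) meets the standard.
  The plaintiff carries Stage I.1; the defendant now bears the burden.
At Stage I.2 the defendant must meet a production showing (weight is at least 8): on (c) the weight is 91 less the opposing 83 gives net 8, ≥ 8, so (c) meets the standard.
  The defendant carries Stage I.2; the plaintiff now bears the burden.
At Stage I.3 the plaintiff must meet a preponderance (weight is at least 54): on (d) the weight is 64, ≥ 54, so (d) meets the standard; on (e) the weight is 76 less the opposing 9 gives net 67, ≥ 54, so (e) meets the standard.
  All elements met at the final stage.
With every stage satisfied, the plaintiff prevails on this issue.
— Issue II —
At Stage II.1 the plaintiff must meet the balance of probabilities (weight is at least 53): on (f) the weight is 75 less the opposing 12 gives net 63, ≥ 53, so (f) meets the standard; on (g) the weight is 85 less the opposing 25 gives net 60, ≥ 53, so (g) meets the standard.
  The plaintiff carries Stage II.1; the defendant now bears the burden.
At Stage II.2 the defendant must meet a clear and cogent showing (weight is at least 79): on (h) the weight is 85 less the opposing 7 gives net 78, which does not reach 79, so (h) does not meet the standard; on (i) the weight is 97 less the opposing 4 gives net 93, which does reach 79, so (i) meets the standard.
  Not every element is met, so the defendant fails to carry Stage II.2.
So the plaintiff prevails on this issue.
Per-issue: Issue I → plaintiff; Issue II → plaintiff. The plaintiff must prevail on every issue; overall, the plaintiff prevails.

plaintiff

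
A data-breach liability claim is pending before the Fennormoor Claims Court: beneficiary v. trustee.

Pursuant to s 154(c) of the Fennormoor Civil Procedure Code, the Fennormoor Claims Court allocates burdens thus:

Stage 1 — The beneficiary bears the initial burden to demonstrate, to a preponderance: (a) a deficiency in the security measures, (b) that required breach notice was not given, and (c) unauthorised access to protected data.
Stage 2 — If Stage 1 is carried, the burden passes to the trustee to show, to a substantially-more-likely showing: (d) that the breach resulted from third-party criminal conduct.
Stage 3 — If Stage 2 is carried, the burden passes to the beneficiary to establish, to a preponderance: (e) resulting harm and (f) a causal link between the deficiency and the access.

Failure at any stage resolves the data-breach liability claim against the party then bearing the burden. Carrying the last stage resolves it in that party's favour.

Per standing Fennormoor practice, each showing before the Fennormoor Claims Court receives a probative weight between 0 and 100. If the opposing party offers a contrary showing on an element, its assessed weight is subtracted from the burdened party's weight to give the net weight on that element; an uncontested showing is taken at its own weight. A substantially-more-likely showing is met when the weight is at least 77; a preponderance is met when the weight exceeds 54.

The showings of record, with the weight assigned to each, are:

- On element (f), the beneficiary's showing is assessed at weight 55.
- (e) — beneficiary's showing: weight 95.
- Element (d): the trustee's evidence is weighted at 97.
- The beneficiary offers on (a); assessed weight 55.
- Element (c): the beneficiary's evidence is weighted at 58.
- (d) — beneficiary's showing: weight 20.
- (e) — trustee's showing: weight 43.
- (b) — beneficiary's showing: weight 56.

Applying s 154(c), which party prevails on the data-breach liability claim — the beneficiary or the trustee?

trustee

Stage 1 (beneficiary, a preponderance, weight exceeds 54): (a) 55 > 54 — meets; (b) 56 > 54 — meets; (c) 58 > 54 — meets.
  All elements met. The burden passes to the trustee.
Stage 2 (trustee, a substantially-more-likely showing, weight is at least 77): (d) net 97−20=77 ≥ 77 — meets.
  Stage 2 is satisfied; the onus moves to the beneficiary.
Stage 3 (beneficiary, a preponderance, weight exceeds 54): (e) net 95−43=52 ≤ 54 — fails; (f) 55 > 54 — meets.
  Not every element is met, so the beneficiary fails to carry Stage 3.
The analysis ends at Stage 3; the trustee prevails.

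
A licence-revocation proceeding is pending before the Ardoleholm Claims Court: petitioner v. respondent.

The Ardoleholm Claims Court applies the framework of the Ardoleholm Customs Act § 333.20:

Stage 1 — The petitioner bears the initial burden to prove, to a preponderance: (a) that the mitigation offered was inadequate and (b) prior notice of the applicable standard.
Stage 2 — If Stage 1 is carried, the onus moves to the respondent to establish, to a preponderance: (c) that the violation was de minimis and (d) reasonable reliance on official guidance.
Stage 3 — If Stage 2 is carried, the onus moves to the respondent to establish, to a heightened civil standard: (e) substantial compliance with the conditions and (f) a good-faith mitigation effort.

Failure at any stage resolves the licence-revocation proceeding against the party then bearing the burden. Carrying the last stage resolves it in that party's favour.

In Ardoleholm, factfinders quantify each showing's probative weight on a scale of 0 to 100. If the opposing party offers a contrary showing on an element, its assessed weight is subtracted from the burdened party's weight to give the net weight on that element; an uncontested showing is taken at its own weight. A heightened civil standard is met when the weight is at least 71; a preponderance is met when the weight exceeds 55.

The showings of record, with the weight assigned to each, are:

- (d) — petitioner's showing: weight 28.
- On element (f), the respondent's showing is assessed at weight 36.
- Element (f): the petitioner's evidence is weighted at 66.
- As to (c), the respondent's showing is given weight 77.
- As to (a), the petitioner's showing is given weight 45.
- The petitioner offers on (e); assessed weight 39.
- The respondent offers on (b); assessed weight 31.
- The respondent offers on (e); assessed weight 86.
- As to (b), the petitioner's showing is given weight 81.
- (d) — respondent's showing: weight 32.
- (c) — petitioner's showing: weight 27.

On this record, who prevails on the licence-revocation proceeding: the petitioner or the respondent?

respondent

Stage 1 (petitioner, a preponderance, weight exceeds 55): (a) 45 ≤ 55 — fails; (b) net 81−31=50 ≤ 55 — fails.
  Stage 1 not carried; the petitioner fails its burden.
So the respondent prevails.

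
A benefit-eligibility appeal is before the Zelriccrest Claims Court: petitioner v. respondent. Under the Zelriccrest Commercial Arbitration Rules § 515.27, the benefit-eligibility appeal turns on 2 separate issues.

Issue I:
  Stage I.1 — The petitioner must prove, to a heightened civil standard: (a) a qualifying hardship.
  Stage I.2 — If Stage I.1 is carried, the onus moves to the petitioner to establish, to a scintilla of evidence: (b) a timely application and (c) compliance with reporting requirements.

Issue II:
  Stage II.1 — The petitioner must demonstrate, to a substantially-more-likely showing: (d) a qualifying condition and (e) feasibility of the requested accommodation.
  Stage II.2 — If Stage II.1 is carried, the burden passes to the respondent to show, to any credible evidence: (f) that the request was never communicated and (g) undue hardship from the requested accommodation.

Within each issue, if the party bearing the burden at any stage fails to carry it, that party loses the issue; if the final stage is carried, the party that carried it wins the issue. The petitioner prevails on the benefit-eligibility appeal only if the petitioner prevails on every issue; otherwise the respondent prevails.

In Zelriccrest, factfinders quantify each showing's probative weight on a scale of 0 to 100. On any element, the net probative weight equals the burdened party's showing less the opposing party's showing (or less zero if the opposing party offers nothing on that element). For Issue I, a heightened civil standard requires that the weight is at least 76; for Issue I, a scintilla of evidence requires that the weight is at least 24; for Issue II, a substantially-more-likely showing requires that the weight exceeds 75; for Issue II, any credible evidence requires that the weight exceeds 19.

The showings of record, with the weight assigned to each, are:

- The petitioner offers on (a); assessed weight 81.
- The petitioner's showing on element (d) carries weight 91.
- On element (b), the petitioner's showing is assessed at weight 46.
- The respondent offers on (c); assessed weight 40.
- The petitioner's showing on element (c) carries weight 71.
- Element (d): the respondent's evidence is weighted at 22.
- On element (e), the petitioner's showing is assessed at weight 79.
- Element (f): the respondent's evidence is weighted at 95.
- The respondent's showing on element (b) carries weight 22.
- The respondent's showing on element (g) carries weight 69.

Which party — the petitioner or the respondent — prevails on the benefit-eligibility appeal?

— Issue I —
Stage I.1 (petitioner, a heightened civil standard, weight is at least 76): (a) 81 ≥ 76 — meets.
  Stage I.1 is satisfied; the petitioner continues to bear the burden.
Stage I.2 (petitioner, a scintilla of evidence, weight is at least 24): (b) net 46−22=24 ≥ 24 — meets; (c) net 71−40=31 ≥ 24 — meets.
  The petitioner carries the last stage.
With every stage satisfied, the petitioner prevails on this issue.
— Issue II —
Stage II.1 — burden on petitioner; standard: a substantially-more-likely showing (weight exceeds 75).
    (d): 91 − 22 = 69 ≤ 75 [not met]
    (e): 79 > 75 [met]
  Not every element is met, so the petitioner fails to carry Stage II.1.
The respondent prevails on this issue.
Per-issue: Issue I → petitioner; Issue II → respondent. The petitioner must prevail on every issue; overall, the respondent prevails.

respondent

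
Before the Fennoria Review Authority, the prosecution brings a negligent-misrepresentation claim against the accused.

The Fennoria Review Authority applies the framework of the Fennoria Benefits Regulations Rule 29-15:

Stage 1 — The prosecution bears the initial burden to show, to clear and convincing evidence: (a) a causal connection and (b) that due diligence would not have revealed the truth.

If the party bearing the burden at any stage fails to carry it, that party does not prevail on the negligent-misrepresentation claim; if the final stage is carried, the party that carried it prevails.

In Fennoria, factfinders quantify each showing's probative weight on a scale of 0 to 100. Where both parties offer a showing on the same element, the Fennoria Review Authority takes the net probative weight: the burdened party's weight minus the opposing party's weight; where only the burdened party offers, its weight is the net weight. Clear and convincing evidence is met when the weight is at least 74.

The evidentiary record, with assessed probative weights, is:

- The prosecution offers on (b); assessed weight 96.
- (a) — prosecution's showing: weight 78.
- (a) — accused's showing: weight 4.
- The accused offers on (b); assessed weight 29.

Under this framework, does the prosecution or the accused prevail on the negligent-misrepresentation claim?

accused

Stage 1 (prosecution, clear and convincing evidence, weight is at least 74): (a) net 78−4=74 ≥ 74 — meets; (b) net 96−29=67 < 74 — fails.
  Not every element is met, so the prosecution fails to carry Stage 1.
So the accused prevails.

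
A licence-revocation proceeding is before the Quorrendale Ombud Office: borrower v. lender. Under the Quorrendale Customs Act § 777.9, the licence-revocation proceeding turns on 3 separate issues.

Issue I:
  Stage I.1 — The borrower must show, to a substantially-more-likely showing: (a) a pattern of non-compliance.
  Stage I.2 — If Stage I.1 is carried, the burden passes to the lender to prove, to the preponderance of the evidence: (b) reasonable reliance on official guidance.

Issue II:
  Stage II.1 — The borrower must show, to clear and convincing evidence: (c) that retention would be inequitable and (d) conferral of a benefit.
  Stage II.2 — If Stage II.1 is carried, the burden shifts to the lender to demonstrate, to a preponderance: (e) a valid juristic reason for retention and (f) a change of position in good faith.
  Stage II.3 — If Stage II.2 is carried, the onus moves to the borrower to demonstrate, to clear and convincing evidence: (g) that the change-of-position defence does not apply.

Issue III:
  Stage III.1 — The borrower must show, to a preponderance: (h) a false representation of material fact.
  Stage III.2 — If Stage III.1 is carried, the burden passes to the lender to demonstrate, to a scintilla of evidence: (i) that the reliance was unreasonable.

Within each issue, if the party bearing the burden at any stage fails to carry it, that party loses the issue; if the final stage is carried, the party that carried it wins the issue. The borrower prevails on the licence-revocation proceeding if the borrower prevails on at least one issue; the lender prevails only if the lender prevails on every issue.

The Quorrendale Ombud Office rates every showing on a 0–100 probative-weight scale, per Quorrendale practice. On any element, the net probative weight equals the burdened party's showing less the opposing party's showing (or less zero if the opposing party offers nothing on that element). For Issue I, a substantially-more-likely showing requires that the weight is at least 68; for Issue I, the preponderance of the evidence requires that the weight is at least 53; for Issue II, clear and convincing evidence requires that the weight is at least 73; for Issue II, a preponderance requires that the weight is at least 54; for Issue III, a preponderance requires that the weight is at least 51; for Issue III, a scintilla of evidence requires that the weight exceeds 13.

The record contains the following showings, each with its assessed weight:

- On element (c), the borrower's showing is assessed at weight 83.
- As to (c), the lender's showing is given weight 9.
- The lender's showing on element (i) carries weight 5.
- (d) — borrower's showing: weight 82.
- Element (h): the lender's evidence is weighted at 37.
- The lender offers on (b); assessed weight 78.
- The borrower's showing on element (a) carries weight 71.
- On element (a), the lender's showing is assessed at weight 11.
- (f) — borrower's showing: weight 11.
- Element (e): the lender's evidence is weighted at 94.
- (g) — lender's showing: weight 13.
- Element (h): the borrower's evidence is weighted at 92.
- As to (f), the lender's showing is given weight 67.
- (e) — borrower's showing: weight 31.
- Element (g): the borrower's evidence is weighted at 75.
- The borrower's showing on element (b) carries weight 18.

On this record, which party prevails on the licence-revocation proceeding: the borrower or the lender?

borrower

— Issue I —
Stage I.1 — burden on borrower; standard: a substantially-more-likely showing (weight is at least 68).
    (a): 71 − 11 = 60 < 68 [not met]
  Not every element is met, so the borrower fails to carry Stage I.1.
The lender prevails on this issue.
— Issue II —
Stage II.1 (borrower, clear and convincing evidence, weight is at least 73): (c) net 83−9=74 ≥ 73 — meets; (d) 82 ≥ 73 — meets.
  The borrower carries Stage II.1; the lender now bears the burden.
Stage II.2 (lender, a preponderance, weight is at least 54): (e) net 94−31=63 ≥ 54 — meets; (f) net 67−11=56 ≥ 54 — meets.
  Stage II.2 is satisfied; the onus moves to the borrower.
Stage II.3 (borrower, clear and convincing evidence, weight is at least 73): (g) net 75−13=62 < 73 — fails.
  Not every element is met, so the borrower fails to carry Stage II.3.
The analysis ends at Stage II.3; the lender prevails on this issue.
— Issue III —
Stage III.1 — burden on borrower; standard: a preponderance (weight is at least 51).
    (h): 92 − 37 = 55 ≥ 51 [met]
  All elements met. The burden passes to the lender.
Stage III.2 — burden on lender; standard: a scintilla of evidence (weight exceeds 13).
    (i): 5 ≤ 13 [not met]
  The lender does not carry Stage III.2.
So the borrower prevails on this issue.
Per-issue: Issue I → lender; Issue II → lender; Issue III → borrower. The borrower must prevail on at least one issue; overall, the borrower prevails.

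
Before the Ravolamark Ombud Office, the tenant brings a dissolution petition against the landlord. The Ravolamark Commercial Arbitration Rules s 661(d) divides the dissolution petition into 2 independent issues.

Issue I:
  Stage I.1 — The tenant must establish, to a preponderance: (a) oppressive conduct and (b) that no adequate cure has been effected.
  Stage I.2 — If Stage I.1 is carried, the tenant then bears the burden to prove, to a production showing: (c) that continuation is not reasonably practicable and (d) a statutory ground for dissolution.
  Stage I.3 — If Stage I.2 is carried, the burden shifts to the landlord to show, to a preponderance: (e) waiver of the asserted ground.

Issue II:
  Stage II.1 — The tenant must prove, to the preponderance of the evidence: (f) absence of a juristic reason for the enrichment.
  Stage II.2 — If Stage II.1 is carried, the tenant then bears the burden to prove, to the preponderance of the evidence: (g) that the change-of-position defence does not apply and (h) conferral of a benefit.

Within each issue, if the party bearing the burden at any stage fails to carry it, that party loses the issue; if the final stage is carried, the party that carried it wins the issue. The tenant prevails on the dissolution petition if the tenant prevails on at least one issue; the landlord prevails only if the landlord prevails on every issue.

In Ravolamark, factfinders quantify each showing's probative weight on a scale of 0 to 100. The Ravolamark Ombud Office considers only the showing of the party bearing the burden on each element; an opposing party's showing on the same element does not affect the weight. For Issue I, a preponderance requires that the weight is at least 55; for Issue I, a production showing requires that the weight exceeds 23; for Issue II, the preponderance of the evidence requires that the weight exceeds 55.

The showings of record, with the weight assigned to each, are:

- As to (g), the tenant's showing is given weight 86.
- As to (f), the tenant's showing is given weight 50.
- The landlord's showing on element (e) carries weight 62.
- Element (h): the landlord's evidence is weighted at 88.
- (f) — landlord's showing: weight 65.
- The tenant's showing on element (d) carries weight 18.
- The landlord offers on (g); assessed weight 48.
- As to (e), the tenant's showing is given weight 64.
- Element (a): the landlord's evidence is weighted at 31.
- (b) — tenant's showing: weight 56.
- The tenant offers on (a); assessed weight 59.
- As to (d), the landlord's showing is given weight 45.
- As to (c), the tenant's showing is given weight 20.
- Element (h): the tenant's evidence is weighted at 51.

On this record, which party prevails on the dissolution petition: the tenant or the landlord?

— Issue I —
At Stage I.1 the tenant must meet a preponderance (weight is at least 55): on (a) the weight is 59 (the landlord's 31 is given no effect), which does reach 55, so (a) meets the standard; on (b) the weight is 56, ≥ 55, so (b) meets the standard.
  Stage I.1 is satisfied; the tenant continues to bear the burden.
At Stage I.2 the tenant must meet a production showing (weight exceeds 23): on (c) the weight is 20, ≤ 23, so (c) does not meet the standard; on (d) the weight is 18 (the landlord's 45 is given no effect), ≤ 23, so (d) does not meet the standard.
  Stage I.2 not carried; the tenant fails its burden.
The analysis ends at Stage I.2; the landlord prevails on this issue.
— Issue II —
At Stage II.1 the tenant must meet the preponderance of the evidence (weight exceeds 55): on (f) the weight is 50 (the landlord's 65 is given no effect), which does not exceed 55, so (f) does not meet the standard.
  The tenant does not carry Stage II.1.
The analysis ends at Stage II.1; the landlord prevails on this issue.
Per-issue: Issue I → landlord; Issue II → landlord. The tenant must prevail on at least one issue; overall, the landlord prevails.

landlord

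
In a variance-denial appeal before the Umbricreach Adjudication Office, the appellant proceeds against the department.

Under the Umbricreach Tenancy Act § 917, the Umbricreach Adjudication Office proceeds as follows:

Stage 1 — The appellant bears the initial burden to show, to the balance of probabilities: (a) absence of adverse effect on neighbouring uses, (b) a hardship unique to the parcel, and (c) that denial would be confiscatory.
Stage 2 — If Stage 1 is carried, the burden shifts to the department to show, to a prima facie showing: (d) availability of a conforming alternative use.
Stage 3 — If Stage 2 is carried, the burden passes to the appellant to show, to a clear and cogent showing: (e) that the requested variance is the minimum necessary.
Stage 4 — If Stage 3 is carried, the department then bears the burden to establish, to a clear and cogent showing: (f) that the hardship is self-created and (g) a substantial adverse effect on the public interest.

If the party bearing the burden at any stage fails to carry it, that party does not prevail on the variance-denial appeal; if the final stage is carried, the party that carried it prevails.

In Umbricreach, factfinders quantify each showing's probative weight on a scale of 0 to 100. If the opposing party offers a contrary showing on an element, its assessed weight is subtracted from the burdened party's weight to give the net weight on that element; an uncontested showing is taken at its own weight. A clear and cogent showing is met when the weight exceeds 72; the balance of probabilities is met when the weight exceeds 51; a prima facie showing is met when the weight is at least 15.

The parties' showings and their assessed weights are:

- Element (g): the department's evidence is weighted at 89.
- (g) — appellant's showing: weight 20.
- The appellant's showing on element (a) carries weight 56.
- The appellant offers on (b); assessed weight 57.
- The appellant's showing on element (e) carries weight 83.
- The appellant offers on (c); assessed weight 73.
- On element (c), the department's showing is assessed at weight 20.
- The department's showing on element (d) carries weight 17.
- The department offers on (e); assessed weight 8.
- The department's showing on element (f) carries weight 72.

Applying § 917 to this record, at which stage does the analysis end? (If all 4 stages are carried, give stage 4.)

At Stage 1 the appellant must meet the balance of probabilities (weight exceeds 51): on (a) the weight is 56, which does exceed 51, so (a) meets the standard; on (b) the weight is 57, which does exceed 51, so (b) meets the standard; on (c) the weight is 73 less the opposing 20 gives net 53, which does exceed 51, so (c) meets the standard.
  Stage 1 is satisfied; the onus moves to the department.
At Stage 2 the department must meet a prima facie showing (weight is at least 15): on (d) the weight is 17, ≥ 15, so (d) meets the standard.
  Stage 2 carried; the burden shifts to the appellant.
At Stage 3 the appellant must meet a clear and cogent showing (weight exceeds 72): on (e) the weight is 83 less the opposing 8 gives net 75, > 72, so (e) meets the standard.
  Stage 3 carried; the burden shifts to the department.
At Stage 4 the department must meet a clear and cogent showing (weight exceeds 72): on (f) the weight is 72, ≤ 72, so (f) does not meet the standard; on (g) the weight is 89 less the opposing 20 gives net 69, which does not exceed 72, so (g) does not meet the standard.
  The department does not carry Stage 4.
The analysis ends at Stage 4; the appellant prevails.

stage 4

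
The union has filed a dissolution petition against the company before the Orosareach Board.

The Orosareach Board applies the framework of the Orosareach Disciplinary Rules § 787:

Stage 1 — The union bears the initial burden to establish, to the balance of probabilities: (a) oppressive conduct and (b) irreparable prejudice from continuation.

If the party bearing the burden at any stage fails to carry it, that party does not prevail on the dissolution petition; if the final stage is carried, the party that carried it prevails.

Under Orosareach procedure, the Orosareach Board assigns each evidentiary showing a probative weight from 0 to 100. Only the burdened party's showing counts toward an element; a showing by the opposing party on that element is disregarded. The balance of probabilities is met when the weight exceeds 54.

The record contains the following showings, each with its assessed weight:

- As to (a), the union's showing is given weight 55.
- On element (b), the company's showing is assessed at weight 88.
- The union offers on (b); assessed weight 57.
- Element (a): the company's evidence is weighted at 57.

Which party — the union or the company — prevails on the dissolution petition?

union

Stage 1 (union, the balance of probabilities, weight exceeds 54): (a) 55 (company's 57 disregarded) > 54 — meets; (b) 57 (company's 88 disregarded) > 54 — meets.
  Stage 1 carried; the final stage is satisfied.
With every stage satisfied, the union prevails.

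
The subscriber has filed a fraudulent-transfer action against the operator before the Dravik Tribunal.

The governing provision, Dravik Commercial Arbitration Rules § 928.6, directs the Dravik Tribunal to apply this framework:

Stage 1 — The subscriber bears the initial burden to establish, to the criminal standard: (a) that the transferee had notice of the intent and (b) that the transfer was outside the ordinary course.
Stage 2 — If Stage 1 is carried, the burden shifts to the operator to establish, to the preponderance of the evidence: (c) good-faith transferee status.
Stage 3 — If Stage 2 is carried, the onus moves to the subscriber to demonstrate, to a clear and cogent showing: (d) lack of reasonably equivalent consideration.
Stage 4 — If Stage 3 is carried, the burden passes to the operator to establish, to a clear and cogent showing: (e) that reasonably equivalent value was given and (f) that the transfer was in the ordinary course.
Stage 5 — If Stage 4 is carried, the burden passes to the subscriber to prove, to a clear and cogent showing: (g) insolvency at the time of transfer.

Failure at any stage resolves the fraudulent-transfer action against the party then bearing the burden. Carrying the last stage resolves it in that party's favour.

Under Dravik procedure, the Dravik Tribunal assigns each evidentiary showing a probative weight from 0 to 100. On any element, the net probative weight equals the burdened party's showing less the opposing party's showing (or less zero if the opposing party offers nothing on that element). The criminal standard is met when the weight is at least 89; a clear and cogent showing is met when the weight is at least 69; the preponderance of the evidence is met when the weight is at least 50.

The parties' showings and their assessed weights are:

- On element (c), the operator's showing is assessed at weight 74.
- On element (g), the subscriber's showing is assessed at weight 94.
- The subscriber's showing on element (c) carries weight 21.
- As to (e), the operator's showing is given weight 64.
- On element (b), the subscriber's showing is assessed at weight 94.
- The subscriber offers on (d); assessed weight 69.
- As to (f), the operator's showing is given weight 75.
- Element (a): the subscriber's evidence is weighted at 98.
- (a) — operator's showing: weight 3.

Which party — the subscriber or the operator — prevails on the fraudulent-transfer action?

subscriber

Stage 1 — burden on subscriber; standard: the criminal standard (weight is at least 89).
    (a): 98 − 3 = 95 ≥ 89 [met]
    (b): 94 ≥ 89 [met]
  All elements met. The burden passes to the operator.
Stage 2 — burden on operator; standard: the preponderance of the evidence (weight is at least 50).
    (c): 74 − 21 = 53 ≥ 50 [met]
  Stage 2 is satisfied; the onus moves to the subscriber.
Stage 3 — burden on subscriber; standard: a clear and cogent showing (weight is at least 69).
    (d): 69 ≥ 69 [met]
  All elements met. The burden passes to the operator.
Stage 4 — burden on operator; standard: a clear and cogent showing (weight is at least 69).
    (e): 64 < 69 [not met]
    (f): 75 ≥ 69 [met]
  The operator does not carry Stage 4.
So the subscriber prevails.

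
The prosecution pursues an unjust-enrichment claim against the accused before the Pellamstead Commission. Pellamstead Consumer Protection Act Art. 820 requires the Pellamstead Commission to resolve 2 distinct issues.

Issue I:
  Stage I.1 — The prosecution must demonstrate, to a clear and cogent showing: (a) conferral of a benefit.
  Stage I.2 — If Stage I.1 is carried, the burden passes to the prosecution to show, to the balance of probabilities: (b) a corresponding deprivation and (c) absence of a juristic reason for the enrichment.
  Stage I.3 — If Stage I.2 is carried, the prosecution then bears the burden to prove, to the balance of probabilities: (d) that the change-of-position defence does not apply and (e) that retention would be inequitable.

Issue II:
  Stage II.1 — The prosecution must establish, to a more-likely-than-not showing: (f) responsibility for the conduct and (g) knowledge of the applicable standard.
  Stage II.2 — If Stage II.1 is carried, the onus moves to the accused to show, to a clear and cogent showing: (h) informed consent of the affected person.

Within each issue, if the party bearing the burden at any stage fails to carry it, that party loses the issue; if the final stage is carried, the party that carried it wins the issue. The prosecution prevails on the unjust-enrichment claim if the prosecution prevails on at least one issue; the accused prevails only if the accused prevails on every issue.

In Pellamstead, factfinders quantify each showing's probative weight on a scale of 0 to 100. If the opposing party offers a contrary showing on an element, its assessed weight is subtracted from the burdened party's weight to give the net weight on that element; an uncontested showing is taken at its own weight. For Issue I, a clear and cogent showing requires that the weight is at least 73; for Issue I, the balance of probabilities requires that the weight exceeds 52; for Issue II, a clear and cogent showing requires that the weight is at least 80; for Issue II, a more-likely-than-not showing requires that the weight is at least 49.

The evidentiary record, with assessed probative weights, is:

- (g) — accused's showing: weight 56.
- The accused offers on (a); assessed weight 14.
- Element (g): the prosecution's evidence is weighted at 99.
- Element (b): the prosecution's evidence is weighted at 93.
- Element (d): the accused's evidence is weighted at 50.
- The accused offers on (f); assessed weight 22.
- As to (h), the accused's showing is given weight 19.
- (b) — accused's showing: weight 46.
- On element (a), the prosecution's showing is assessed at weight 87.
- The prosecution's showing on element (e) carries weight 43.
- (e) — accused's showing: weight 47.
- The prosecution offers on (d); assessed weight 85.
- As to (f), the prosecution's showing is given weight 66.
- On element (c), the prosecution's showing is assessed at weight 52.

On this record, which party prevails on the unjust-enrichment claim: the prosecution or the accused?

accused

— Issue I —
Stage I.1 (prosecution, a clear and cogent showing, weight is at least 73): (a) net 87−14=73 ≥ 73 — meets.
  Stage I.1 carried; the burden remains with the prosecution.
Stage I.2 (prosecution, the balance of probabilities, weight exceeds 52): (b) net 93−46=47 ≤ 52 — fails; (c) 52 ≤ 52 — fails.
  Stage I.2 not carried; the prosecution fails its burden.
So the accused prevails on this issue.
— Issue II —
Stage II.1 — burden on prosecution; standard: a more-likely-than-not showing (weight is at least 49).
    (f): 66 − 22 = 44 < 49 [not met]
    (g): 99 − 56 = 43 < 49 [not met]
  The prosecution does not carry Stage II.1.
The accused prevails on this issue.
Per-issue: Issue I → accused; Issue II → accused. The prosecution must prevail on at least one issue; overall, the accused prevails.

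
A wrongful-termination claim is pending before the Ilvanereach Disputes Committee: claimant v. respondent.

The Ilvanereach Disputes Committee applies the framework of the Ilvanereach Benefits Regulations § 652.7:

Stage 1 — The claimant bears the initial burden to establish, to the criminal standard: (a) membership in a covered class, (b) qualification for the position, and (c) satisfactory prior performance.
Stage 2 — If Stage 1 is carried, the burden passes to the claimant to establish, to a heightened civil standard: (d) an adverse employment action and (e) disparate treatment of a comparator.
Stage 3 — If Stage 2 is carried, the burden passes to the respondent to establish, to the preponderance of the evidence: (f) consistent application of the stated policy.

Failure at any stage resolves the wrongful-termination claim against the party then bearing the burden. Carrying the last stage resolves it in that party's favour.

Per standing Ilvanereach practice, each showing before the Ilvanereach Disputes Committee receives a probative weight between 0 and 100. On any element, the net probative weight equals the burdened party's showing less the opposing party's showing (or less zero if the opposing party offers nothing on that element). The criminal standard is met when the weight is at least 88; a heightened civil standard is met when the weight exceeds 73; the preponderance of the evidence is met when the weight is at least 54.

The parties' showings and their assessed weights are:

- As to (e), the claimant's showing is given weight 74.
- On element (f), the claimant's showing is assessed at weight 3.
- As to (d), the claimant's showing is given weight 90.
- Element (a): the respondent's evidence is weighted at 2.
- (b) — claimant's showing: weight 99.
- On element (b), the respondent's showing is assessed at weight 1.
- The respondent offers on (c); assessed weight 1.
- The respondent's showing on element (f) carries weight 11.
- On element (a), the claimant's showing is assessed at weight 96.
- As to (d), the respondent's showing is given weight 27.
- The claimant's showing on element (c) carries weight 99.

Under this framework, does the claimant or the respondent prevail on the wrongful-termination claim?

Stage 1 — burden on claimant; standard: the criminal standard (weight is at least 88).
    (a): 96 − 2 = 94 ≥ 88 [met]
    (b): 99 − 1 = 98 ≥ 88 [met]
    (c): 99 − 1 = 98 ≥ 88 [met]
  Stage 1 carried; the burden remains with the claimant.
Stage 2 — burden on claimant; standard: a heightened civil standard (weight exceeds 73).
    (d): 90 − 27 = 63 ≤ 73 [not met]
    (e): 74 > 73 [met]
  Not every element is met, so the claimant fails to carry Stage 2.
The respondent prevails.

respondent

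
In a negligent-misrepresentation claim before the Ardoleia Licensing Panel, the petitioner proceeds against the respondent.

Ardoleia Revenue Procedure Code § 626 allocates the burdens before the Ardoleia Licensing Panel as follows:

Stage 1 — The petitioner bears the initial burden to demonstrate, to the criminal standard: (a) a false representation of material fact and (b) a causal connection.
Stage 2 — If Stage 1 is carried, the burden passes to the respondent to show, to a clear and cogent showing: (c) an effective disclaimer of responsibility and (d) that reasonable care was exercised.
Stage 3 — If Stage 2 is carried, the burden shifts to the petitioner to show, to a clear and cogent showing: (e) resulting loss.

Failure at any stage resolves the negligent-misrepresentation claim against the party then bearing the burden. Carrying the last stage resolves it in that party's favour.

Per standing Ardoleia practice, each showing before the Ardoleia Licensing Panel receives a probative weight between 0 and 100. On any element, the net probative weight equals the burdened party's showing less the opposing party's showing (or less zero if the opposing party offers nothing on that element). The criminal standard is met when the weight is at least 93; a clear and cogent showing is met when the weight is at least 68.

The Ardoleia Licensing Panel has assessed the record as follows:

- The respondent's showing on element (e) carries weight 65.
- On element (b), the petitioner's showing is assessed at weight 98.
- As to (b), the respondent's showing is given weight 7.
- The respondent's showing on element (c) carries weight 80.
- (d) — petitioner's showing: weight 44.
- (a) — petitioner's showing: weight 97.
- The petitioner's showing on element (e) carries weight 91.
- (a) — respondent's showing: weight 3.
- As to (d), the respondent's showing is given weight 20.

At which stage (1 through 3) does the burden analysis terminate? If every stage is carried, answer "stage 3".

stage 1

Stage 1 — burden on petitioner; standard: the criminal standard (weight is at least 93).
    (a): 97 − 3 = 94 ≥ 93 [met]
    (b): 98 − 7 = 91 < 93 [not met]
  The petitioner does not carry Stage 1.
The analysis ends at Stage 1; the respondent prevails.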